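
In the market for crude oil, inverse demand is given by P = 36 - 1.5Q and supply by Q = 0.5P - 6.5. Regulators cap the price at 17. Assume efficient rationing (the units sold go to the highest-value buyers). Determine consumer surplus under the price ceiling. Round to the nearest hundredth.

35.00

Rewriting supply in inverse form: P = 13 + 2Q.
Without the control, 36 - 1.5Q = 13 + 2Q so Q* = 6.5714 and P* = 26.1429.
At P = 17, sellers supply (17 - 13)/2 = 2 while buyers want more, so the quantity traded is 2 at price 17.
The demand price at Q = 2 is 33. CS is the trapezoid between demand and 17 over [0, 2]: (1/2)[(36 - 17) + (33 - 17)](2) = 35.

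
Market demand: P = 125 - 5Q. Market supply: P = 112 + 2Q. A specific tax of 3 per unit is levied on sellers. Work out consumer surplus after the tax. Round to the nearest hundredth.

Without the tax, 125 - 5Q = 112 + 2Q so Q* = 1.8571 and P* = 115.7143.
With the tax, sellers need 3 more per unit: 125 - 5Q = 112 + 2Q + 3, so Q_t = 1.4286. Buyers pay P_b = 117.8571; sellers receive P_s = P_b - 3 = 114.8571.
CS = (1/2)(Q_t)(125 - P_b) = (1/2)(1.4286)(7.1429) = 5.102.

5.10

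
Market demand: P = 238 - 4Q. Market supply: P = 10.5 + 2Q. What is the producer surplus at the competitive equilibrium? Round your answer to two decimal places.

1437.67

Setting demand equal to supply, 227.5 = 6Q, so Q* = 37.9167 and P* = 86.3333.
PS is the area between P* and the supply curve from 0 to Q*: (1/2)(37.9167)(75.8333) = 1437.6736.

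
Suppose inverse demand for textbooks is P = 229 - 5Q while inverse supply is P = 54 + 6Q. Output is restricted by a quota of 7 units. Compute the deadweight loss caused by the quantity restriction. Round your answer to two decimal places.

Without the quota, 229 - 5Q = 54 + 6Q gives Q* = 15.9091.
At Q = 7 the demand price is 229 - 5(7) = 194 and the supply price is 54 + 6(7) = 96.
Deadweight loss is the triangle between the curves from 7 to 15.9091: (1/2)(194 - 96)(15.9091 - 7) = 436.5455.

436.55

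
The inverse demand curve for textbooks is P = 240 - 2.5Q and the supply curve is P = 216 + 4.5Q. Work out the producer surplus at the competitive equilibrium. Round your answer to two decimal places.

Equilibrium: 240 - 2.5Q = 216 + 4.5Q, so Q* = 3.4286 and P* = 231.4286.
Producer surplus is the triangle above supply below P*: (1/2)(3.4286)(231.4286 - 216) = (1/2)(3.4286)(15.4286) = 26.449.

26.45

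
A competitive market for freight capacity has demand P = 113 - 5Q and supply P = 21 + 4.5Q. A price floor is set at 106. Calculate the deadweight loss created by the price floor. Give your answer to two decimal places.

Without the control, 113 - 5Q = 21 + 4.5Q so Q* = 9.6842 and P* = 64.5789.
At P = 106, buyers demand (113 - 106)/5 = 1.4 while sellers would supply more, so the quantity traded is 1.4 at price 106.
At Q = 1.4 the demand price is 106 and the supply price is 27.3. Deadweight loss is the triangle between the curves from 1.4 to 9.6842: (1/2)(106 - 27.3)(9.6842 - 1.4) = 325.9837.

325.98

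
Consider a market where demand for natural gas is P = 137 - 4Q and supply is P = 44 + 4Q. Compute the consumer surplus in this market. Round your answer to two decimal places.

Setting demand equal to supply, 93 = 8Q, so Q* = 11.625 and P* = 90.5.
Consumer surplus is the triangle under demand above P*: (1/2)(11.625)(137 - 90.5) = (1/2)(11.625)(46.5) = 270.2812.

270.28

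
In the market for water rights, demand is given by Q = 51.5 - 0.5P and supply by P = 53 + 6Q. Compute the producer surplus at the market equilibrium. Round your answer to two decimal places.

117.19

Rewriting demand in inverse form: P = 103 - 2Q.
Equilibrium: 103 - 2Q = 53 + 6Q, so Q* = 6.25 and P* = 90.5.
Producer surplus is the triangle above supply below P*: (1/2)(6.25)(90.5 - 53) = (1/2)(6.25)(37.5) = 117.1875.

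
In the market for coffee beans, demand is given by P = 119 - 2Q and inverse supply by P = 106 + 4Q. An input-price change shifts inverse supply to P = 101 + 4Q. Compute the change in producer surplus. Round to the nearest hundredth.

8.61

Initial equilibrium: Q_0 = 2.1667, P_0 = 114.6667; CS_0 = (1/2)(2.1667)(4.3333) = 4.6944, PS_0 = (1/2)(2.1667)(8.6667) = 9.3889.
New equilibrium: 119 - 2Q = 101 + 4Q gives Q_1 = 3, P_1 = 113; CS_1 = 9, PS_1 = 18.
Change in producer surplus = 18 - 9.3889 = 8.6111.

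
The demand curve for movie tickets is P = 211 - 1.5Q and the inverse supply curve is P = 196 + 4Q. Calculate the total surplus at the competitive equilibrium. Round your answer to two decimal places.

Set 211 - 1.5Q = 196 + 4Q, which gives 15 = 5.5Q, so Q* = 2.7273 and P* = 211 - 1.5(2.7273) = 206.9091.
Total surplus is the full triangle between the curves from 0 to Q*: (1/2)(2.7273)(211 - 196) = 20.4545.

20.45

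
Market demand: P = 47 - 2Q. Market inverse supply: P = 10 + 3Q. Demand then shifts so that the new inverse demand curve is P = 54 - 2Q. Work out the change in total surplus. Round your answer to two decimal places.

56.70

Initial equilibrium: Q_0 = 7.4, P_0 = 32.2; CS_0 = (1/2)(7.4)(14.8) = 54.76, PS_0 = (1/2)(7.4)(22.2) = 82.14.
New equilibrium: 54 - 2Q = 10 + 3Q gives Q_1 = 8.8, P_1 = 36.4; CS_1 = 77.44, PS_1 = 116.16.
Change in total surplus = (77.44 + 116.16) - (54.76 + 82.14) = 56.7.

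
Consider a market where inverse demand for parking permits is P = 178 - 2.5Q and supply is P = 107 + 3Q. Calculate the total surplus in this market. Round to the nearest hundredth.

458.27

Setting demand equal to supply, 71 = 5.5Q, so Q* = 12.9091 and P* = 145.7273.
CS = (1/2)(12.9091)(32.2727) = 208.3058 and PS = (1/2)(12.9091)(38.7273) = 249.9669, so total surplus = 458.2727.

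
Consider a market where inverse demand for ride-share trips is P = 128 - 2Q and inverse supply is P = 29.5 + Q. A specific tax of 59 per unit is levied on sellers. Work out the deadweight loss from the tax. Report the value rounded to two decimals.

580.17

Pre-tax equilibrium: 128 - 2Q = 29.5 + Q gives Q* = 32.8333, P* = 62.3333.
A tax on sellers shifts supply up by 59: 128 - 2Q = 29.5 + Q + 59, so Q_t = 13.1667. Buyers pay P_b = 101.6667; sellers receive P_s = P_b - 59 = 42.6667.
Deadweight loss is the triangle between the curves from Q_t to Q*: (1/2)(32.8333 - 13.1667)(59) = 580.1667.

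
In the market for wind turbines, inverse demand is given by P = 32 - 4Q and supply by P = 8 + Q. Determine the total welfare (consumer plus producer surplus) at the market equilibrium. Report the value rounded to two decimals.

Equilibrium: 32 - 4Q = 8 + Q, so Q* = 4.8 and P* = 12.8.
Total surplus is the full triangle between the curves from 0 to Q*: (1/2)(4.8)(32 - 8) = 57.6.

57.60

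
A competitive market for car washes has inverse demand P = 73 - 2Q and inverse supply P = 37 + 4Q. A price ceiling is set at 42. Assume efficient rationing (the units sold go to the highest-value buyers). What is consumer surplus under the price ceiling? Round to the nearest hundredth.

Without the control, 73 - 2Q = 37 + 4Q so Q* = 6 and P* = 61.
At the ceiling price 42, quantity supplied is (42 - 37)/4 = 1.25; supply is the short side, so Q = 1.25 trades at P = 42.
The demand price at Q = 1.25 is 70.5. CS is the trapezoid between demand and 42 over [0, 1.25]: (1/2)[(73 - 42) + (70.5 - 42)](1.25) = 37.1875.

37.19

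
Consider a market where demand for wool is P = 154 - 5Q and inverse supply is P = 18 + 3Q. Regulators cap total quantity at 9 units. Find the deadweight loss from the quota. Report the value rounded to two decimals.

256.00

Without the quota, 154 - 5Q = 18 + 3Q gives Q* = 17.
At Q = 9 the demand price is 154 - 5(9) = 109 and the supply price is 18 + 3(9) = 45.
Deadweight loss is the triangle between the curves from 9 to 17: (1/2)(109 - 45)(17 - 9) = 256.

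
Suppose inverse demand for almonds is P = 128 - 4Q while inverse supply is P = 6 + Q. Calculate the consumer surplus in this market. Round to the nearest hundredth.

Set 128 - 4Q = 6 + Q, which gives 122 = 5Q, so Q* = 24.4 and P* = 128 - 4(24.4) = 30.4.
CS is the area between the demand curve and P* from 0 to Q*: (1/2)(24.4)(97.6) = 1190.72.

1190.72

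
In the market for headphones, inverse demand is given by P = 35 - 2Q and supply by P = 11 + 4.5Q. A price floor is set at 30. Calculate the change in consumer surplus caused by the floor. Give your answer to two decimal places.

Free-market equilibrium: 35 - 2Q = 11 + 4.5Q gives Q* = 3.6923, P* = 27.6154.
At the floor price 30, quantity demanded is (35 - 30)/2 = 2.5; demand is the short side, so Q = 2.5 trades at P = 30.
CS goes from (1/2)(3.6923)(7.3846) = 13.6331 to 6.25 (computed as (35 - 30)(2.5) - (1/2)(2)(2.5)^2), a change of -7.3831.

-7.38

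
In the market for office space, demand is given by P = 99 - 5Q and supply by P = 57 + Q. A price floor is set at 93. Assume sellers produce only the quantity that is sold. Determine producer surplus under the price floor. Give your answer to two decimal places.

42.48

Free-market equilibrium: 99 - 5Q = 57 + Q gives Q* = 7, P* = 64.
At the floor price 93, quantity demanded is (99 - 93)/5 = 1.2; demand is the short side, so Q = 1.2 trades at P = 93.
The supply price at Q = 1.2 is 58.2. PS is the trapezoid between 93 and supply over [0, 1.2]: (1/2)[(93 - 57) + (93 - 58.2)](1.2) = 42.48.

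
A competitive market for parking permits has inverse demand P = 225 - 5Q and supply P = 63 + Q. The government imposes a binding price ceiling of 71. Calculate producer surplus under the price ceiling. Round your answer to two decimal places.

32.00

Without the control, 225 - 5Q = 63 + Q so Q* = 27 and P* = 90.
At the ceiling price 71, quantity supplied is (71 - 63)/1 = 8; supply is the short side, so Q = 8 trades at P = 71.
PS is the triangle above supply below 71: (1/2)(8)(71 - 63) = 32.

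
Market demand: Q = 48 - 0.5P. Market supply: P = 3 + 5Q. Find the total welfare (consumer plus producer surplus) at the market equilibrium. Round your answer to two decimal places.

Rewriting demand in inverse form: P = 96 - 2Q.
Set 96 - 2Q = 3 + 5Q, which gives 93 = 7Q, so Q* = 13.2857 and P* = 96 - 2(13.2857) = 69.4286.
CS = (1/2)(13.2857)(26.5714) = 176.5102 and PS = (1/2)(13.2857)(66.4286) = 441.2755, so total surplus = 617.7857.

617.79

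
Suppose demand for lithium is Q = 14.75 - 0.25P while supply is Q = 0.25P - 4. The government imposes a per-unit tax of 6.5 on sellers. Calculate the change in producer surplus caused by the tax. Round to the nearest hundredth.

Rewriting demand in inverse form: P = 59 - 4Q.
Rewriting supply in inverse form: P = 16 + 4Q.
Without the tax, 59 - 4Q = 16 + 4Q so Q* = 5.375 and P* = 37.5.
A tax on sellers shifts supply up by 6.5: 59 - 4Q = 16 + 4Q + 6.5, so Q_t = 4.5625. Buyers pay P_b = 40.75; sellers receive P_s = P_b - 6.5 = 34.25.
Producers lose the trapezoid between P_s and P* out to Q_t plus the triangle from Q_t to Q*: change in PS = 41.6328 - 57.7812 = -16.1484.

-16.15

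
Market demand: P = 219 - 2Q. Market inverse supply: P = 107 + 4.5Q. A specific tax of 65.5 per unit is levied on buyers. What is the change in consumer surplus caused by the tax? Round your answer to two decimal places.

Without the tax, 219 - 2Q = 107 + 4.5Q so Q* = 17.2308 and P* = 184.5385.
A tax on buyers shifts demand down by 65.5: (219 - 65.5) - 2Q = 107 + 4.5Q, so Q_t = 7.1538. Buyers pay P_b = 204.6923; sellers receive P_s = P_b - 65.5 = 139.1923.
CS falls from (1/2)(17.2308)(34.4615) = 296.8994 to (1/2)(7.1538)(14.3077) = 51.1775, a change of -245.7219.

-245.72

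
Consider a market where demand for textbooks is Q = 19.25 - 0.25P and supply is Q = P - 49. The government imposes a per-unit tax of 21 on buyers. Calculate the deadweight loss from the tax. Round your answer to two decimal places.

44.10

Rewriting demand in inverse form: P = 77 - 4Q.
Rewriting supply in inverse form: P = 49 + Q.
Without the tax, 77 - 4Q = 49 + Q so Q* = 5.6 and P* = 54.6.
With the tax, buyers' net willingness to pay falls by 21: (77 - 21) - 4Q = 49 + Q, so Q_t = 1.4. Buyers pay P_b = 71.4; sellers receive P_s = P_b - 21 = 50.4.
The welfare triangle lost has base Q* - Q_t = 4.2 and height t = 21, so DWL = (1/2)(4.2)(21) = 44.1.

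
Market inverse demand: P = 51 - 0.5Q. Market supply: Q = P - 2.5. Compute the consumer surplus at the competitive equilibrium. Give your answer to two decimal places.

Rewriting supply in inverse form: P = 2.5 + Q.
Set 51 - 0.5Q = 2.5 + Q, which gives 48.5 = 1.5Q, so Q* = 32.3333 and P* = 51 - 0.5(32.3333) = 34.8333.
The demand choke price is 51, so CS = (1/2)(Q*)(51 - P*) = (1/2)(32.3333)(16.1667) = 261.3611.

261.36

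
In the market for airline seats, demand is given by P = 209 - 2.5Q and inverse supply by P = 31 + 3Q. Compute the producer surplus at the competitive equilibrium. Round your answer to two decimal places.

Set 209 - 2.5Q = 31 + 3Q, which gives 178 = 5.5Q, so Q* = 32.3636 and P* = 209 - 2.5(32.3636) = 128.0909.
The supply curve's price intercept is 31, so PS = (1/2)(Q*)(P* - 31) = (1/2)(32.3636)(97.0909) = 1571.1074.

1571.11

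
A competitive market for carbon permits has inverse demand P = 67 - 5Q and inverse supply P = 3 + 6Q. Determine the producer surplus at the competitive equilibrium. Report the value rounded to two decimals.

101.55

Setting demand equal to supply, 64 = 11Q, so Q* = 5.8182 and P* = 37.9091.
Producer surplus is the triangle above supply below P*: (1/2)(5.8182)(37.9091 - 3) = (1/2)(5.8182)(34.9091) = 101.5537.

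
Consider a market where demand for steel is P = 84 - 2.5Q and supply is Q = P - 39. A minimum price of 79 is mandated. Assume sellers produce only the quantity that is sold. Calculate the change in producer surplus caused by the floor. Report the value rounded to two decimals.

-4.65

Rewriting supply in inverse form: P = 39 + Q.
Without the control, 84 - 2.5Q = 39 + Q so Q* = 12.8571 and P* = 51.8571.
At the floor price 79, quantity demanded is (84 - 79)/2.5 = 2; demand is the short side, so Q = 2 trades at P = 79.
PS goes from (1/2)(12.8571)(12.8571) = 82.6531 to 78 (computed as (79 - 39)(2) - (1/2)(1)(2)^2), a change of -4.6531.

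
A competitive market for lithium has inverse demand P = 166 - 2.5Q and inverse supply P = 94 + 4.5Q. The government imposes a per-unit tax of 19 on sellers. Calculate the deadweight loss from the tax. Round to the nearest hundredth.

Without the tax, 166 - 2.5Q = 94 + 4.5Q so Q* = 10.2857 and P* = 140.2857.
With the tax, sellers need 19 more per unit: 166 - 2.5Q = 94 + 4.5Q + 19, so Q_t = 7.5714. Buyers pay P_b = 147.0714; sellers receive P_s = P_b - 19 = 128.0714.
The welfare triangle lost has base Q* - Q_t = 2.7143 and height t = 19, so DWL = (1/2)(2.7143)(19) = 25.7857.

25.79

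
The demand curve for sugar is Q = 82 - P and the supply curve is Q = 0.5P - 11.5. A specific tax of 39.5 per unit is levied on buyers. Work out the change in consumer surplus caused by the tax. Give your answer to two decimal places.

-172.26

Rewriting demand in inverse form: P = 82 - Q.
Rewriting supply in inverse form: P = 23 + 2Q.
Without the tax, 82 - Q = 23 + 2Q so Q* = 19.6667 and P* = 62.3333.
With the tax, buyers' net willingness to pay falls by 39.5: (82 - 39.5) - Q = 23 + 2Q, so Q_t = 6.5. Buyers pay P_b = 75.5; sellers receive P_s = P_b - 39.5 = 36.
CS falls from (1/2)(19.6667)(19.6667) = 193.3889 to (1/2)(6.5)(6.5) = 21.125, a change of -172.2639.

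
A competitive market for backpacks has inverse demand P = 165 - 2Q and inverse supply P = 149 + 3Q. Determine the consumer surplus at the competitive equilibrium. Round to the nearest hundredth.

Setting demand equal to supply, 16 = 5Q, so Q* = 3.2 and P* = 158.6.
The demand choke price is 165, so CS = (1/2)(Q*)(165 - P*) = (1/2)(3.2)(6.4) = 10.24.

10.24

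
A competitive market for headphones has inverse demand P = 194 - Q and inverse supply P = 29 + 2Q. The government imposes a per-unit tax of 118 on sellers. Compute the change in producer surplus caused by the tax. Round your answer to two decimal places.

Without the tax, 194 - Q = 29 + 2Q so Q* = 55 and P* = 139.
A tax on sellers shifts supply up by 118: 194 - Q = 29 + 2Q + 118, so Q_t = 15.6667. Buyers pay P_b = 178.3333; sellers receive P_s = P_b - 118 = 60.3333.
Producers lose the trapezoid between P_s and P* out to Q_t plus the triangle from Q_t to Q*: change in PS = 245.4444 - 3025 = -2779.5556.

-2779.56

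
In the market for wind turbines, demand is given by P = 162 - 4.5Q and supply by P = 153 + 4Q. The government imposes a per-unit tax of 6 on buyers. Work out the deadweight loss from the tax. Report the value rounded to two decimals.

2.12

Without the tax, 162 - 4.5Q = 153 + 4Q so Q* = 1.0588 and P* = 157.2353.
A tax on buyers shifts demand down by 6: (162 - 6) - 4.5Q = 153 + 4Q, so Q_t = 0.3529. Buyers pay P_b = 160.4118; sellers receive P_s = P_b - 6 = 154.4118.
The welfare triangle lost has base Q* - Q_t = 0.7059 and height t = 6, so DWL = (1/2)(0.7059)(6) = 2.1176.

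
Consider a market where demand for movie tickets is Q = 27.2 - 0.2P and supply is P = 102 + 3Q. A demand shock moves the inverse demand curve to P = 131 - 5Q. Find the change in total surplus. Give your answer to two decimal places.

Rewriting demand in inverse form: P = 136 - 5Q.
Initial equilibrium: Q_0 = 4.25, P_0 = 114.75; CS_0 = (1/2)(4.25)(21.25) = 45.1562, PS_0 = (1/2)(4.25)(12.75) = 27.0938.
New equilibrium: 131 - 5Q = 102 + 3Q gives Q_1 = 3.625, P_1 = 112.875; CS_1 = 32.8516, PS_1 = 19.7109.
Change in total surplus = (32.8516 + 19.7109) - (45.1562 + 27.0938) = -19.6875.

-19.69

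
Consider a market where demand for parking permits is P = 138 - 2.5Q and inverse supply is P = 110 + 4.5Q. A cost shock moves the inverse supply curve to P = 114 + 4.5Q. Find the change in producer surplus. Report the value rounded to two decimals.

Initial equilibrium: Q_0 = 4, P_0 = 128; CS_0 = (1/2)(4)(10) = 20, PS_0 = (1/2)(4)(18) = 36.
New equilibrium: 138 - 2.5Q = 114 + 4.5Q gives Q_1 = 3.4286, P_1 = 129.4286; CS_1 = 14.6939, PS_1 = 26.449.
Change in producer surplus = 26.449 - 36 = -9.551.

-9.55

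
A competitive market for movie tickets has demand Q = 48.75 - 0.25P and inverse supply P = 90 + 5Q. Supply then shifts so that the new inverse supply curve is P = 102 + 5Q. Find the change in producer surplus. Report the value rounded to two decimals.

-73.33

Rewriting demand in inverse form: P = 195 - 4Q.
Initial equilibrium: Q_0 = 11.6667, P_0 = 148.3333; CS_0 = (1/2)(11.6667)(46.6667) = 272.2222, PS_0 = (1/2)(11.6667)(58.3333) = 340.2778.
New equilibrium: 195 - 4Q = 102 + 5Q gives Q_1 = 10.3333, P_1 = 153.6667; CS_1 = 213.5556, PS_1 = 266.9444.
Change in producer surplus = 266.9444 - 340.2778 = -73.3333.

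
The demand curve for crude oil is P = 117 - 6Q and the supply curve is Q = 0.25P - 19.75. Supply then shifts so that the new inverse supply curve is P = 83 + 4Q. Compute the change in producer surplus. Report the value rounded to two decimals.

-5.76

Rewriting supply in inverse form: P = 79 + 4Q.
Initial equilibrium: Q_0 = 3.8, P_0 = 94.2; CS_0 = (1/2)(3.8)(22.8) = 43.32, PS_0 = (1/2)(3.8)(15.2) = 28.88.
New equilibrium: 117 - 6Q = 83 + 4Q gives Q_1 = 3.4, P_1 = 96.6; CS_1 = 34.68, PS_1 = 23.12.
Change in producer surplus = 23.12 - 28.88 = -5.76.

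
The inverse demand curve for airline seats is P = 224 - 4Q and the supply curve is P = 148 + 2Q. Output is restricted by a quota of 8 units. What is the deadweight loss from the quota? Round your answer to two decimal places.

65.33

Without the quota, 224 - 4Q = 148 + 2Q gives Q* = 12.6667.
At Q = 8 the demand price is 224 - 4(8) = 192 and the supply price is 148 + 2(8) = 164.
DWL = (1/2)(gap between curves at 8) x (Q* - 8) = (1/2)(28)(4.6667) = 65.3333.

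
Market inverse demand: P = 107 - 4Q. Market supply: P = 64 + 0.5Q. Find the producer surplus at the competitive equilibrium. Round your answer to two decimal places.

22.83

Set 107 - 4Q = 64 + 0.5Q, which gives 43 = 4.5Q, so Q* = 9.5556 and P* = 107 - 4(9.5556) = 68.7778.
The supply curve's price intercept is 64, so PS = (1/2)(Q*)(P* - 64) = (1/2)(9.5556)(4.7778) = 22.8272.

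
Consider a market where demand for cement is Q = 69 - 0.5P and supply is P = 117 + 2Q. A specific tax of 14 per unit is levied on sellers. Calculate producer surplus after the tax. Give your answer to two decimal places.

3.06

Rewriting demand in inverse form: P = 138 - 2Q.
Pre-tax equilibrium: 138 - 2Q = 117 + 2Q gives Q* = 5.25, P* = 127.5.
With the tax, sellers need 14 more per unit: 138 - 2Q = 117 + 2Q + 14, so Q_t = 1.75. Buyers pay P_b = 134.5; sellers receive P_s = P_b - 14 = 120.5.
PS = (1/2)(Q_t)(P_s - 117) = (1/2)(1.75)(3.5) = 3.0625.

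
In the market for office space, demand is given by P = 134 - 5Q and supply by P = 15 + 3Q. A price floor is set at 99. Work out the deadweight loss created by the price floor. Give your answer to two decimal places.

248.06

Free-market equilibrium: 134 - 5Q = 15 + 3Q gives Q* = 14.875, P* = 59.625.
At P = 99, buyers demand (134 - 99)/5 = 7 while sellers would supply more, so the quantity traded is 7 at price 99.
The lost-trades triangle has base Q* - 7 = 7.875 and height equal to the gap between the curves at Q = 7, which is 99 - 36 = 63. DWL = (1/2)(7.875)(63) = 248.0625.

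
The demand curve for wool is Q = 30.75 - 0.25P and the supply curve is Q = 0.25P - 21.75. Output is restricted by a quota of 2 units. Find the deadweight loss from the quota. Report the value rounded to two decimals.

Rewriting demand in inverse form: P = 123 - 4Q.
Rewriting supply in inverse form: P = 87 + 4Q.
Without the quota, 123 - 4Q = 87 + 4Q gives Q* = 4.5.
At Q = 2 the demand price is 123 - 4(2) = 115 and the supply price is 87 + 4(2) = 95.
Deadweight loss is the triangle between the curves from 2 to 4.5: (1/2)(115 - 95)(4.5 - 2) = 25.

25.00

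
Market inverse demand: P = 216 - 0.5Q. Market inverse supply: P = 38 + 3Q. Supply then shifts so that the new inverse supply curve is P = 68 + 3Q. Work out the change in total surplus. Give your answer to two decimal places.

-1397.14

Initial equilibrium: Q_0 = 50.8571, P_0 = 190.5714; CS_0 = (1/2)(50.8571)(25.4286) = 646.6122, PS_0 = (1/2)(50.8571)(152.5714) = 3879.6735.
New equilibrium: 216 - 0.5Q = 68 + 3Q gives Q_1 = 42.2857, P_1 = 194.8571; CS_1 = 447.0204, PS_1 = 2682.1224.
Change in total surplus = (447.0204 + 2682.1224) - (646.6122 + 3879.6735) = -1397.1429.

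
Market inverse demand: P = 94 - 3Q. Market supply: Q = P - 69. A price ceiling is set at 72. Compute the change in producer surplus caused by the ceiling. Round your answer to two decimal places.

Rewriting supply in inverse form: P = 69 + Q.
Without the control, 94 - 3Q = 69 + Q so Q* = 6.25 and P* = 75.25.
At P = 72, sellers supply (72 - 69)/1 = 3 while buyers want more, so the quantity traded is 3 at price 72.
PS goes from (1/2)(6.25)(6.25) = 19.5312 to 4.5 (computed as (72 - 69)(3) - (1/2)(1)(3)^2), a change of -15.0312.

-15.03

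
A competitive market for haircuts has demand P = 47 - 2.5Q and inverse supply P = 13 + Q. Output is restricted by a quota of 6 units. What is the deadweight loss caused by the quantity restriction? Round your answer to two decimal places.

Unrestricted equilibrium: Q* = (47 - 13)/(2.5 + 1) = 9.7143.
At Q = 6 the demand price is 47 - 2.5(6) = 32 and the supply price is 13 + (6) = 19.
DWL = (1/2)(gap between curves at 6) x (Q* - 6) = (1/2)(13)(3.7143) = 24.1429.

24.14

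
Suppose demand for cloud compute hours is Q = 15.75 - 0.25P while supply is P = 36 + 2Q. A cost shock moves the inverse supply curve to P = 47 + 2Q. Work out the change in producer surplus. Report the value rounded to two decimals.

-13.14

Rewriting demand in inverse form: P = 63 - 4Q.
Initial equilibrium: Q_0 = 4.5, P_0 = 45; CS_0 = (1/2)(4.5)(18) = 40.5, PS_0 = (1/2)(4.5)(9) = 20.25.
New equilibrium: 63 - 4Q = 47 + 2Q gives Q_1 = 2.6667, P_1 = 52.3333; CS_1 = 14.2222, PS_1 = 7.1111.
Change in producer surplus = 7.1111 - 20.25 = -13.1389.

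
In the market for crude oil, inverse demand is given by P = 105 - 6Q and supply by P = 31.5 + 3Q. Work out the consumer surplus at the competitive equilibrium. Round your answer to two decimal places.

200.08

Setting demand equal to supply, 73.5 = 9Q, so Q* = 8.1667 and P* = 56.
Consumer surplus is the triangle under demand above P*: (1/2)(8.1667)(105 - 56) = (1/2)(8.1667)(49) = 200.0833.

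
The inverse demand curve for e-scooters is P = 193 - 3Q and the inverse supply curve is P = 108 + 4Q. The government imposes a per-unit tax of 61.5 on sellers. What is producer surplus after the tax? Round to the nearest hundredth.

22.54

Pre-tax equilibrium: 193 - 3Q = 108 + 4Q gives Q* = 12.1429, P* = 156.5714.
A tax on sellers shifts supply up by 61.5: 193 - 3Q = 108 + 4Q + 61.5, so Q_t = 3.3571. Buyers pay P_b = 182.9286; sellers receive P_s = P_b - 61.5 = 121.4286.
PS = (1/2)(Q_t)(P_s - 108) = (1/2)(3.3571)(13.4286) = 22.5408.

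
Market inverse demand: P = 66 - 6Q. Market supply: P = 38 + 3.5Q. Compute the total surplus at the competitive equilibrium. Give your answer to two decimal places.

Equilibrium: 66 - 6Q = 38 + 3.5Q, so Q* = 2.9474 and P* = 48.3158.
Total surplus is the full triangle between the curves from 0 to Q*: (1/2)(2.9474)(66 - 38) = 41.2632.

41.26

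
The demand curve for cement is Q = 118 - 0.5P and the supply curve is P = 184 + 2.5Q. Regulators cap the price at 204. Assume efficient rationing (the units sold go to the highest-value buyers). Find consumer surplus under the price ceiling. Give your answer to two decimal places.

Rewriting demand in inverse form: P = 236 - 2Q.
Free-market equilibrium: 236 - 2Q = 184 + 2.5Q gives Q* = 11.5556, P* = 212.8889.
At P = 204, sellers supply (204 - 184)/2.5 = 8 while buyers want more, so the quantity traded is 8 at price 204.
The demand price at Q = 8 is 220. CS is the trapezoid between demand and 204 over [0, 8]: (1/2)[(236 - 204) + (220 - 204)](8) = 192.

192.00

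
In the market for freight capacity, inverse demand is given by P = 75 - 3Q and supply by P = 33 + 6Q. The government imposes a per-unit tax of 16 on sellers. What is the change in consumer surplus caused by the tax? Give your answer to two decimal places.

-20.15

Without the tax, 75 - 3Q = 33 + 6Q so Q* = 4.6667 and P* = 61.
With the tax, sellers need 16 more per unit: 75 - 3Q = 33 + 6Q + 16, so Q_t = 2.8889. Buyers pay P_b = 66.3333; sellers receive P_s = P_b - 16 = 50.3333.
CS falls from (1/2)(4.6667)(14) = 32.6667 to (1/2)(2.8889)(8.6667) = 12.5185, a change of -20.1481.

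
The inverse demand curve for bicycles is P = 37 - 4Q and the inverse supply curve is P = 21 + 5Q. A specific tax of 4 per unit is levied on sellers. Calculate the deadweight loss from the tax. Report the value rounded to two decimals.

0.89

Pre-tax equilibrium: 37 - 4Q = 21 + 5Q gives Q* = 1.7778, P* = 29.8889.
A tax on sellers shifts supply up by 4: 37 - 4Q = 21 + 5Q + 4, so Q_t = 1.3333. Buyers pay P_b = 31.6667; sellers receive P_s = P_b - 4 = 27.6667.
Deadweight loss is the triangle between the curves from Q_t to Q*: (1/2)(1.7778 - 1.3333)(4) = 0.8889.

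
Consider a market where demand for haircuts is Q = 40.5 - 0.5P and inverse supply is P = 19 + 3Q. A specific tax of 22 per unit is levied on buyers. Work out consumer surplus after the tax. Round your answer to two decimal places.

Rewriting demand in inverse form: P = 81 - 2Q.
Without the tax, 81 - 2Q = 19 + 3Q so Q* = 12.4 and P* = 56.2.
With the tax, buyers' net willingness to pay falls by 22: (81 - 22) - 2Q = 19 + 3Q, so Q_t = 8. Buyers pay P_b = 65; sellers receive P_s = P_b - 22 = 43.
Consumer surplus is the triangle under demand above P_b: (1/2)(8)(81 - 65) = 64.

64.00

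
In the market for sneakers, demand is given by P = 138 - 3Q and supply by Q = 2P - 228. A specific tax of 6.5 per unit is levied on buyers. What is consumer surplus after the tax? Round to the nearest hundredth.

Rewriting supply in inverse form: P = 114 + 0.5Q.
Without the tax, 138 - 3Q = 114 + 0.5Q so Q* = 6.8571 and P* = 117.4286.
A tax on buyers shifts demand down by 6.5: (138 - 6.5) - 3Q = 114 + 0.5Q, so Q_t = 5. Buyers pay P_b = 123; sellers receive P_s = P_b - 6.5 = 116.5.
CS = (1/2)(Q_t)(138 - P_b) = (1/2)(5)(15) = 37.5.

37.50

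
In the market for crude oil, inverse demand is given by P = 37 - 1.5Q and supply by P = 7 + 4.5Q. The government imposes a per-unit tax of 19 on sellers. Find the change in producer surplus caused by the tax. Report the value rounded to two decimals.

Pre-tax equilibrium: 37 - 1.5Q = 7 + 4.5Q gives Q* = 5, P* = 29.5.
With the tax, sellers need 19 more per unit: 37 - 1.5Q = 7 + 4.5Q + 19, so Q_t = 1.8333. Buyers pay P_b = 34.25; sellers receive P_s = P_b - 19 = 15.25.
PS falls from (1/2)(5)(22.5) = 56.25 to (1/2)(1.8333)(8.25) = 7.5625, a change of -48.6875.

-48.69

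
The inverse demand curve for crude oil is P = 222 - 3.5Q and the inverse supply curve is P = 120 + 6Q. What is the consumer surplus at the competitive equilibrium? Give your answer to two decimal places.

201.74

Equilibrium: 222 - 3.5Q = 120 + 6Q, so Q* = 10.7368 and P* = 184.4211.
Consumer surplus is the triangle under demand above P*: (1/2)(10.7368)(222 - 184.4211) = (1/2)(10.7368)(37.5789) = 201.7396.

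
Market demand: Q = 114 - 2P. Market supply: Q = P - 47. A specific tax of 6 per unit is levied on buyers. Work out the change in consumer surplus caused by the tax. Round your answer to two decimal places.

Rewriting demand in inverse form: P = 57 - 0.5Q.
Rewriting supply in inverse form: P = 47 + Q.
Without the tax, 57 - 0.5Q = 47 + Q so Q* = 6.6667 and P* = 53.6667.
With the tax, buyers' net willingness to pay falls by 6: (57 - 6) - 0.5Q = 47 + Q, so Q_t = 2.6667. Buyers pay P_b = 55.6667; sellers receive P_s = P_b - 6 = 49.6667.
CS falls from (1/2)(6.6667)(3.3333) = 11.1111 to (1/2)(2.6667)(1.3333) = 1.7778, a change of -9.3333.

-9.33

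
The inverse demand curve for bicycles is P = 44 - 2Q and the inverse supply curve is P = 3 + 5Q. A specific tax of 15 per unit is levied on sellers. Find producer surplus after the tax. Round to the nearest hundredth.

Pre-tax equilibrium: 44 - 2Q = 3 + 5Q gives Q* = 5.8571, P* = 32.2857.
With the tax, sellers need 15 more per unit: 44 - 2Q = 3 + 5Q + 15, so Q_t = 3.7143. Buyers pay P_b = 36.5714; sellers receive P_s = P_b - 15 = 21.5714.
PS = (1/2)(Q_t)(P_s - 3) = (1/2)(3.7143)(18.5714) = 34.4898.

34.49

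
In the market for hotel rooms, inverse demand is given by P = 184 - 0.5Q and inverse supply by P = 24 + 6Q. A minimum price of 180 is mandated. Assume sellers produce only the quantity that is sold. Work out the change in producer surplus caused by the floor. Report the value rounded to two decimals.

Without the control, 184 - 0.5Q = 24 + 6Q so Q* = 24.6154 and P* = 171.6923.
At the floor price 180, quantity demanded is (184 - 180)/0.5 = 8; demand is the short side, so Q = 8 trades at P = 180.
PS goes from (1/2)(24.6154)(147.6923) = 1817.7515 to 1056 (computed as (180 - 24)(8) - (1/2)(6)(8)^2), a change of -761.7515.

-761.75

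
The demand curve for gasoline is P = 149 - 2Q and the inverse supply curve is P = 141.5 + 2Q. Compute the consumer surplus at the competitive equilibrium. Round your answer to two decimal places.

3.52

Setting demand equal to supply, 7.5 = 4Q, so Q* = 1.875 and P* = 145.25.
The demand choke price is 149, so CS = (1/2)(Q*)(149 - P*) = (1/2)(1.875)(3.75) = 3.5156.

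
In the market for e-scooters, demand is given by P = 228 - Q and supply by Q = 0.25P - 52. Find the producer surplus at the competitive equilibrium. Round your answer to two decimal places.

Rewriting supply in inverse form: P = 208 + 4Q.
Set 228 - Q = 208 + 4Q, which gives 20 = 5Q, so Q* = 4 and P* = 228 - (4) = 224.
PS is the area between P* and the supply curve from 0 to Q*: (1/2)(4)(16) = 32.

32.00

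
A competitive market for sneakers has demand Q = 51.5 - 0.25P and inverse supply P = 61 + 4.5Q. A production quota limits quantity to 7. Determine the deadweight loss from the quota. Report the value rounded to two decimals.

430.01

Rewriting demand in inverse form: P = 206 - 4Q.
Unrestricted equilibrium: Q* = (206 - 61)/(4 + 4.5) = 17.0588.
At Q = 7 the demand price is 206 - 4(7) = 178 and the supply price is 61 + 4.5(7) = 92.5.
DWL = (1/2)(gap between curves at 7) x (Q* - 7) = (1/2)(85.5)(10.0588) = 430.0147.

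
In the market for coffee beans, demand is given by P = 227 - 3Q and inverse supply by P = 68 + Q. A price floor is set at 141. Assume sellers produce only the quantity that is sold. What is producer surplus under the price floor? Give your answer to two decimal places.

1681.78

Free-market equilibrium: 227 - 3Q = 68 + Q gives Q* = 39.75, P* = 107.75.
At P = 141, buyers demand (227 - 141)/3 = 28.6667 while sellers would supply more, so the quantity traded is 28.6667 at price 141.
The supply price at Q = 28.6667 is 96.6667. PS is the trapezoid between 141 and supply over [0, 28.6667]: (1/2)[(141 - 68) + (141 - 96.6667)](28.6667) = 1681.7778.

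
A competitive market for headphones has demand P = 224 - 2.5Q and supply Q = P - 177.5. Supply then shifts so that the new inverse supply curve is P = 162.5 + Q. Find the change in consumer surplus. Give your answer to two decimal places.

165.31

Rewriting supply in inverse form: P = 177.5 + Q.
Initial equilibrium: Q_0 = 13.2857, P_0 = 190.7857; CS_0 = (1/2)(13.2857)(33.2143) = 220.6378, PS_0 = (1/2)(13.2857)(13.2857) = 88.2551.
New equilibrium: 224 - 2.5Q = 162.5 + Q gives Q_1 = 17.5714, P_1 = 180.0714; CS_1 = 385.9439, PS_1 = 154.3776.
Change in consumer surplus = 385.9439 - 220.6378 = 165.3061.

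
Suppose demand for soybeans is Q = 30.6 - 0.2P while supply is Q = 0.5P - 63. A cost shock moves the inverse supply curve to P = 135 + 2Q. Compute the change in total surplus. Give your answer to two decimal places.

-28.93

Rewriting demand in inverse form: P = 153 - 5Q.
Rewriting supply in inverse form: P = 126 + 2Q.
Initial equilibrium: Q_0 = 3.8571, P_0 = 133.7143; CS_0 = (1/2)(3.8571)(19.2857) = 37.1939, PS_0 = (1/2)(3.8571)(7.7143) = 14.8776.
New equilibrium: 153 - 5Q = 135 + 2Q gives Q_1 = 2.5714, P_1 = 140.1429; CS_1 = 16.5306, PS_1 = 6.6122.
Change in total surplus = (16.5306 + 6.6122) - (37.1939 + 14.8776) = -28.9286.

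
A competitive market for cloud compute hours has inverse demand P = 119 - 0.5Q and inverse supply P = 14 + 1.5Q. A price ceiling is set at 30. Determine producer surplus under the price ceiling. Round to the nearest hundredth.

85.33

Without the control, 119 - 0.5Q = 14 + 1.5Q so Q* = 52.5 and P* = 92.75.
At the ceiling price 30, quantity supplied is (30 - 14)/1.5 = 10.6667; supply is the short side, so Q = 10.6667 trades at P = 30.
PS is the triangle above supply below 30: (1/2)(10.6667)(30 - 14) = 85.3333.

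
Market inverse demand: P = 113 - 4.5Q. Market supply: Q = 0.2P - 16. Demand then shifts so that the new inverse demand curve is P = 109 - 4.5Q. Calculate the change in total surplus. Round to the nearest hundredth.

-13.05

Rewriting supply in inverse form: P = 80 + 5Q.
Initial equilibrium: Q_0 = 3.4737, P_0 = 97.3684; CS_0 = (1/2)(3.4737)(15.6316) = 27.1496, PS_0 = (1/2)(3.4737)(17.3684) = 30.1662.
New equilibrium: 109 - 4.5Q = 80 + 5Q gives Q_1 = 3.0526, P_1 = 95.2632; CS_1 = 20.9668, PS_1 = 23.2964.
Change in total surplus = (20.9668 + 23.2964) - (27.1496 + 30.1662) = -13.0526.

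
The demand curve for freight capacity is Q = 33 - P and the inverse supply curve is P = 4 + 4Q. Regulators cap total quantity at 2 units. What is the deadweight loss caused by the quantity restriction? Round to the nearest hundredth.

36.10

Rewriting demand in inverse form: P = 33 - Q.
Without the quota, 33 - Q = 4 + 4Q gives Q* = 5.8.
At Q = 2 the demand price is 33 - (2) = 31 and the supply price is 4 + 4(2) = 12.
DWL = (1/2)(gap between curves at 2) x (Q* - 2) = (1/2)(19)(3.8) = 36.1.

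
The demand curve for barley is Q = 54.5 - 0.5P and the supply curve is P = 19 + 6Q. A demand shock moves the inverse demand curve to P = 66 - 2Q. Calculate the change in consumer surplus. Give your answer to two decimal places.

-92.05

Rewriting demand in inverse form: P = 109 - 2Q.
Initial equilibrium: Q_0 = 11.25, P_0 = 86.5; CS_0 = (1/2)(11.25)(22.5) = 126.5625, PS_0 = (1/2)(11.25)(67.5) = 379.6875.
New equilibrium: 66 - 2Q = 19 + 6Q gives Q_1 = 5.875, P_1 = 54.25; CS_1 = 34.5156, PS_1 = 103.5469.
Change in consumer surplus = 34.5156 - 126.5625 = -92.0469.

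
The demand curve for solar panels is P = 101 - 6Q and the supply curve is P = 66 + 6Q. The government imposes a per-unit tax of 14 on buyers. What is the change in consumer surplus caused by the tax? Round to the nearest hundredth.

-16.33

Pre-tax equilibrium: 101 - 6Q = 66 + 6Q gives Q* = 2.9167, P* = 83.5.
A tax on buyers shifts demand down by 14: (101 - 14) - 6Q = 66 + 6Q, so Q_t = 1.75. Buyers pay P_b = 90.5; sellers receive P_s = P_b - 14 = 76.5.
CS falls from (1/2)(2.9167)(17.5) = 25.5208 to (1/2)(1.75)(10.5) = 9.1875, a change of -16.3333.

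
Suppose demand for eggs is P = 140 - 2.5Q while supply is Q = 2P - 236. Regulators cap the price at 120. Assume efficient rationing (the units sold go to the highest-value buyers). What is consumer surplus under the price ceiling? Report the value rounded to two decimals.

Rewriting supply in inverse form: P = 118 + 0.5Q.
Without the control, 140 - 2.5Q = 118 + 0.5Q so Q* = 7.3333 and P* = 121.6667.
At P = 120, sellers supply (120 - 118)/0.5 = 4 while buyers want more, so the quantity traded is 4 at price 120.
The demand price at Q = 4 is 130. CS is the trapezoid between demand and 120 over [0, 4]: (1/2)[(140 - 120) + (130 - 120)](4) = 60.

60.00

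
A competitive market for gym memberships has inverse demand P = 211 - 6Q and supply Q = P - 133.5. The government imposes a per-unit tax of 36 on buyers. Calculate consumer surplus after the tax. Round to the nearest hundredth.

Rewriting supply in inverse form: P = 133.5 + Q.
Without the tax, 211 - 6Q = 133.5 + Q so Q* = 11.0714 and P* = 144.5714.
A tax on buyers shifts demand down by 36: (211 - 36) - 6Q = 133.5 + Q, so Q_t = 5.9286. Buyers pay P_b = 175.4286; sellers receive P_s = P_b - 36 = 139.4286.
CS = (1/2)(Q_t)(211 - P_b) = (1/2)(5.9286)(35.5714) = 105.4439.

105.44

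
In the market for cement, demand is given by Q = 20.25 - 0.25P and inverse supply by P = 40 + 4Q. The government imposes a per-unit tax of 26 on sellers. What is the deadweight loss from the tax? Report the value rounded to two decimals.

42.25

Rewriting demand in inverse form: P = 81 - 4Q.
Without the tax, 81 - 4Q = 40 + 4Q so Q* = 5.125 and P* = 60.5.
With the tax, sellers need 26 more per unit: 81 - 4Q = 40 + 4Q + 26, so Q_t = 1.875. Buyers pay P_b = 73.5; sellers receive P_s = P_b - 26 = 47.5.
The welfare triangle lost has base Q* - Q_t = 3.25 and height t = 26, so DWL = (1/2)(3.25)(26) = 42.25.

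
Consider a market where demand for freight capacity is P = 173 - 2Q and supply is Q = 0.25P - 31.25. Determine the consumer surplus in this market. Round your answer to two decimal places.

64.00

Rewriting supply in inverse form: P = 125 + 4Q.
Set 173 - 2Q = 125 + 4Q, which gives 48 = 6Q, so Q* = 8 and P* = 173 - 2(8) = 157.
CS is the area between the demand curve and P* from 0 to Q*: (1/2)(8)(16) = 64.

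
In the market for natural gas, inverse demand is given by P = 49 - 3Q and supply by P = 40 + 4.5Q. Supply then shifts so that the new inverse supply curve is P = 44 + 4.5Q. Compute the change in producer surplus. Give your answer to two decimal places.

Initial equilibrium: Q_0 = 1.2, P_0 = 45.4; CS_0 = (1/2)(1.2)(3.6) = 2.16, PS_0 = (1/2)(1.2)(5.4) = 3.24.
New equilibrium: 49 - 3Q = 44 + 4.5Q gives Q_1 = 0.6667, P_1 = 47; CS_1 = 0.6667, PS_1 = 1.
Change in producer surplus = 1 - 3.24 = -2.24.

-2.24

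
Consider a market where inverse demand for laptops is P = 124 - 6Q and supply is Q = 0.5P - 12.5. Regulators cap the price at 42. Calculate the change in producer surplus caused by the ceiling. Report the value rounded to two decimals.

Rewriting supply in inverse form: P = 25 + 2Q.
Without the control, 124 - 6Q = 25 + 2Q so Q* = 12.375 and P* = 49.75.
At the ceiling price 42, quantity supplied is (42 - 25)/2 = 8.5; supply is the short side, so Q = 8.5 trades at P = 42.
PS goes from (1/2)(12.375)(24.75) = 153.1406 to 72.25 (computed as (42 - 25)(8.5) - (1/2)(2)(8.5)^2), a change of -80.8906.

-80.89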